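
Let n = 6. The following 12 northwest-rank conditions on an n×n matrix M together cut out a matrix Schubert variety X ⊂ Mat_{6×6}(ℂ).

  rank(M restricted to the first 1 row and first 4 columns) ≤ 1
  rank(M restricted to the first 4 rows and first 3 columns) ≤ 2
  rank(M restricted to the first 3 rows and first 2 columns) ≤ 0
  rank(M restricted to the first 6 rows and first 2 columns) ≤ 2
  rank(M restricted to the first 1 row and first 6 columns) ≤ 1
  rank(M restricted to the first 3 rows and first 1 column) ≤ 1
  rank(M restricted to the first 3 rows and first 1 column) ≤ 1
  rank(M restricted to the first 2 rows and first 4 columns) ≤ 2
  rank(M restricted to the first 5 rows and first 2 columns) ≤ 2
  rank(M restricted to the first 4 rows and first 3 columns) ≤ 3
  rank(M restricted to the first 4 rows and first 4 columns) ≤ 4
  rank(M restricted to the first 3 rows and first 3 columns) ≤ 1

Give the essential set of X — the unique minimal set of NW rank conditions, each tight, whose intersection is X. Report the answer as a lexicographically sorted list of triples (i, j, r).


Reconstructing r_w from the 12 given conditions:

  R[1]: 0 0 1 1 1 1
  R[2]: 0 0 1 2 2 2
  R[3]: 0 0 1 2 3 3
  R[4]: 1 1 2 3 4 4
  R[5]: 1 2 3 4 5 5
  R[6]: 1 2 3 4 5 6

giving w = (3, 4, 5, 1, 2, 6) via Δ²R.

D(w) has 6 cells with 1 SE-corner; essential set:

[(3, 2, 0)]


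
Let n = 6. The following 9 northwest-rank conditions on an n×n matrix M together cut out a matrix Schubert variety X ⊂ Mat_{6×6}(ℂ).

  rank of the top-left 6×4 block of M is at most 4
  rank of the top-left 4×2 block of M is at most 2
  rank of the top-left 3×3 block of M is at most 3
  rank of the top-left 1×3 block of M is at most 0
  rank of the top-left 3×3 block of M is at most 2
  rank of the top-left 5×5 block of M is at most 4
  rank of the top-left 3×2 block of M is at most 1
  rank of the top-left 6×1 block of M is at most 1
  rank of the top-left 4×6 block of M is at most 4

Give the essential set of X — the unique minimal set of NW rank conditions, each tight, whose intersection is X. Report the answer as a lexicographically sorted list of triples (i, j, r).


The tightest implied rank at each (i,j), from the 9 conditions:

  row 1: 0, 0, 0, 1, 1, 1
  row 2: 1, 1, 1, 2, 2, 2
  row 3: 1, 1, 2, 3, 3, 3
  row 4: 1, 2, 3, 4, 4, 4
  row 5: 1, 2, 3, 4, 4, 5
  row 6: 1, 2, 3, 4, 5, 6

so w = (4, 1, 3, 2, 6, 5).

Fulton essential set (3 of the 5 Rothe cells):

[(1, 3, 0), (3, 2, 1), (5, 5, 4)]


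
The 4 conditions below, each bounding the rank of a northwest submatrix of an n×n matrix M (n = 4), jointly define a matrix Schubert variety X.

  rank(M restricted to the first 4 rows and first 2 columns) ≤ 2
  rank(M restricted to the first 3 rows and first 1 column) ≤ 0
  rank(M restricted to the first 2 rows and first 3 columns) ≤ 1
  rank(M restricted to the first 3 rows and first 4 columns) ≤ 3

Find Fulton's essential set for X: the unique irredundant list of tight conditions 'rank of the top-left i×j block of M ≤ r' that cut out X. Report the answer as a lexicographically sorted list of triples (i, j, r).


Propagating the 4 rank bounds to every northwest block:

  row 1: 0 1 1 1
  row 2: 0 1 1 2
  row 3: 0 1 2 3
  row 4: 1 2 3 4

second differences of R give the permutation w = (2, 4, 3, 1).

Fulton essential set (2 of the 4 Rothe cells):

[(2, 3, 1), (3, 1, 0)]


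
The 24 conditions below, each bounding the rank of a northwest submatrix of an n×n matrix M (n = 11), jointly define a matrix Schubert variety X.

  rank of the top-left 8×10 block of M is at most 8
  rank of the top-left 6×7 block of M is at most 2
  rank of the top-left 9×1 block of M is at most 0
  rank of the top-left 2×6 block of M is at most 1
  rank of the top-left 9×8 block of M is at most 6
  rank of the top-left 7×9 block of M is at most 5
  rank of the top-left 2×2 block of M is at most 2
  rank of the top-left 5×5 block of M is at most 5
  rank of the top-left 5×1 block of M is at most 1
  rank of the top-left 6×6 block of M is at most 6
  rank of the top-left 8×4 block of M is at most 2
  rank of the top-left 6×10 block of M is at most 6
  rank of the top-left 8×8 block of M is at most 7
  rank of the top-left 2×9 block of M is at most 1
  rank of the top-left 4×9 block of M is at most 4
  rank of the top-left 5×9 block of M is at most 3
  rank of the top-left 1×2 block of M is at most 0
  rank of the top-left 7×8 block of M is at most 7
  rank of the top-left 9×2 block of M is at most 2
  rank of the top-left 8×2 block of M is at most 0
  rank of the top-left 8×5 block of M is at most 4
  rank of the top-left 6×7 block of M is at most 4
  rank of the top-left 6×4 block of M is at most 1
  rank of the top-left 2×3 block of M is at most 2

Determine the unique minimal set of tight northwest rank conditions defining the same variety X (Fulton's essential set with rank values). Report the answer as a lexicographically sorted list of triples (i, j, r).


Recovering R(i,j) via the rank-extension bound from the 24 conditions:

  0  0  1  1  1  1  1  1  1  1  1
  0  0  1  1  1  1  1  1  1  2  2
  0  0  1  1  2  2  2  2  2  3  3
  0  0  1  1  2  2  2  3  3  4  4
  0  0  1  1  2  2  2  3  3  4  5
  0  0  1  1  2  2  2  3  4  5  6
  0  0  1  2  3  3  3  4  5  6  7
  0  0  1  2  3  4  4  5  6  7  8
  0  1  2  3  4  5  5  6  7  8  9
  1  2  3  4  5  6  6  7  8  9  10
  1  2  3  4  5  6  7  8  9  10  11

so w = (3, 10, 5, 8, 11, 9, 4, 6, 2, 1, 7).

Rothe diagram D(w) (34 cells), 6 SE-corners (essential conditions):

[(2, 9, 1), (5, 9, 3), (6, 4, 1), (6, 7, 2), (8, 2, 0), (9, 1, 0)]


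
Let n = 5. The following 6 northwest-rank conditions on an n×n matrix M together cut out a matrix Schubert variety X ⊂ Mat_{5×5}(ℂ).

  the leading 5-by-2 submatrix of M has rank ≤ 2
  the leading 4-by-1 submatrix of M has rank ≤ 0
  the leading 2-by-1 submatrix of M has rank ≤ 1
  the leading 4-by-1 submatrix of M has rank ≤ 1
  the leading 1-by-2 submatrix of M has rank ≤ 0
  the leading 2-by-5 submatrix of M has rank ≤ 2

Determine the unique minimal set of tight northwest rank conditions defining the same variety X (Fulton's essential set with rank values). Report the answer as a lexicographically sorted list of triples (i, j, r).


The tightest implied rank at each (i,j), from the 6 conditions:

  i=1: 0 | 0 | 1 | 1 | 1
  i=2: 0 | 1 | 2 | 2 | 2
  i=3: 0 | 1 | 2 | 3 | 3
  i=4: 0 | 1 | 2 | 3 | 4
  i=5: 1 | 2 | 3 | 4 | 5

reading off 1-entries of Δ²R: w = (3, 2, 4, 5, 1).

|D(w)|=5, |Ess(w)|=2:

[(1, 2, 0), (4, 1, 0)]


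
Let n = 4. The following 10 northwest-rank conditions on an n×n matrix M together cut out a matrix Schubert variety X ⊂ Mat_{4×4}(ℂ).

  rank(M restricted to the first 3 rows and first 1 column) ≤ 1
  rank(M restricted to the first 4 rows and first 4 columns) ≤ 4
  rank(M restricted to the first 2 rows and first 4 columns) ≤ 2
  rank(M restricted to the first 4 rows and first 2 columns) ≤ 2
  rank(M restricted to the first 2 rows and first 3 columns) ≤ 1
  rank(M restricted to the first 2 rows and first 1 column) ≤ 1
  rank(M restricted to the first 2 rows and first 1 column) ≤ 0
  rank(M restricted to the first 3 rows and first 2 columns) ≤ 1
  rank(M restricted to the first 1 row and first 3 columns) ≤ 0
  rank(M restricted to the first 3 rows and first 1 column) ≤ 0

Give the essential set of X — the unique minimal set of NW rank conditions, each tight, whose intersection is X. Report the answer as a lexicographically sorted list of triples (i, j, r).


Rank table r_w(4×4) implied by the 10 constraints:

  row 1: 0, 0, 0, 1
  row 2: 0, 1, 1, 2
  row 3: 0, 1, 2, 3
  row 4: 1, 2, 3, 4

the unique w with this rank table is (4, 2, 3, 1).

Fulton essential set (2 of the 5 Rothe cells):

[(1, 3, 0), (3, 1, 0)]


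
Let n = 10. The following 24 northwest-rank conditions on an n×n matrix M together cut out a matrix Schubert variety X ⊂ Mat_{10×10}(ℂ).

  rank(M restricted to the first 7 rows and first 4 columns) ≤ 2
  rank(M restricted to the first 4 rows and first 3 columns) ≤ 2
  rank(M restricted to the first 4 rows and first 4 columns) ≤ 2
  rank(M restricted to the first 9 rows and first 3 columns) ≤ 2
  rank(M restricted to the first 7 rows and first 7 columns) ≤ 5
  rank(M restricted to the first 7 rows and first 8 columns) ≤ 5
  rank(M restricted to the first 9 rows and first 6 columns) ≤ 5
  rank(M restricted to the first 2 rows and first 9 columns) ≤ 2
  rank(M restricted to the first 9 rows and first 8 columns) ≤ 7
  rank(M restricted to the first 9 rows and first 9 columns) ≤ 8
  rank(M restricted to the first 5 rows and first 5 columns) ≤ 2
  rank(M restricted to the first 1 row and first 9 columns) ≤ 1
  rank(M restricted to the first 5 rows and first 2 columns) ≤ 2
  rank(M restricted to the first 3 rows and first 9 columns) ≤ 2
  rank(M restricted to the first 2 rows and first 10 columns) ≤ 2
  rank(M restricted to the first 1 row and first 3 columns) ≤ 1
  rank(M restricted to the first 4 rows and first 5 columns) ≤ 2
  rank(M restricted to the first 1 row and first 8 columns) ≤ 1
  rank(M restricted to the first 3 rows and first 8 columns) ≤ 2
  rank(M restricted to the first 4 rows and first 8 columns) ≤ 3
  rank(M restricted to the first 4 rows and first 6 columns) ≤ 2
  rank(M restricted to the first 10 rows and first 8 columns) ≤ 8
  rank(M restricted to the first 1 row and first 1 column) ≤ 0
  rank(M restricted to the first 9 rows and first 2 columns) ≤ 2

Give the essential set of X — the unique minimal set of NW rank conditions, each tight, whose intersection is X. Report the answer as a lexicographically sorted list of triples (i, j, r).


Propagating the 24 rank bounds to every northwest block:

  0, 1, 1, 1, 1, 1, 1, 1, 1, 1
  1, 2, 2, 2, 2, 2, 2, 2, 2, 2
  1, 2, 2, 2, 2, 2, 2, 2, 2, 3
  1, 2, 2, 2, 2, 2, 3, 3, 3, 4
  1, 2, 2, 2, 2, 3, 4, 4, 4, 5
  1, 2, 2, 2, 3, 4, 5, 5, 5, 6
  1, 2, 2, 2, 3, 4, 5, 5, 6, 7
  1, 2, 2, 3, 4, 5, 6, 6, 7, 8
  1, 2, 2, 3, 4, 5, 6, 7, 8, 9
  1, 2, 3, 4, 5, 6, 7, 8, 9, 10

hence w(1..10) = (2, 1, 10, 7, 6, 5, 9, 4, 8, 3).

D(w) has 22 cells with 7 SE-corners; essential set:

[(1, 1, 0), (3, 9, 2), (4, 6, 2), (5, 5, 2), (7, 4, 2), (7, 8, 5), (9, 3, 2)]


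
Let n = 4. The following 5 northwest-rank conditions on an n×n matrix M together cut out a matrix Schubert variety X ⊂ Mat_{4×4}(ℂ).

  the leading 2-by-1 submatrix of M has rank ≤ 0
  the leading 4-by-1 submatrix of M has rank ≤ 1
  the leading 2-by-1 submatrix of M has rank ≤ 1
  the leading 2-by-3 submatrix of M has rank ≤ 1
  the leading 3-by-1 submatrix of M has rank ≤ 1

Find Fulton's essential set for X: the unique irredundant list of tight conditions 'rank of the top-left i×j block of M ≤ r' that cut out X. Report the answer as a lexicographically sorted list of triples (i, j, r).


Rank table r_w(4×4) implied by the 5 constraints:

  row 1: 0, 1, 1, 1
  row 2: 0, 1, 1, 2
  row 3: 1, 2, 2, 3
  row 4: 1, 2, 3, 4

so w = (2, 4, 1, 3).

Fulton essential set (2 of the 3 Rothe cells):

[(2, 1, 0), (2, 3, 1)]


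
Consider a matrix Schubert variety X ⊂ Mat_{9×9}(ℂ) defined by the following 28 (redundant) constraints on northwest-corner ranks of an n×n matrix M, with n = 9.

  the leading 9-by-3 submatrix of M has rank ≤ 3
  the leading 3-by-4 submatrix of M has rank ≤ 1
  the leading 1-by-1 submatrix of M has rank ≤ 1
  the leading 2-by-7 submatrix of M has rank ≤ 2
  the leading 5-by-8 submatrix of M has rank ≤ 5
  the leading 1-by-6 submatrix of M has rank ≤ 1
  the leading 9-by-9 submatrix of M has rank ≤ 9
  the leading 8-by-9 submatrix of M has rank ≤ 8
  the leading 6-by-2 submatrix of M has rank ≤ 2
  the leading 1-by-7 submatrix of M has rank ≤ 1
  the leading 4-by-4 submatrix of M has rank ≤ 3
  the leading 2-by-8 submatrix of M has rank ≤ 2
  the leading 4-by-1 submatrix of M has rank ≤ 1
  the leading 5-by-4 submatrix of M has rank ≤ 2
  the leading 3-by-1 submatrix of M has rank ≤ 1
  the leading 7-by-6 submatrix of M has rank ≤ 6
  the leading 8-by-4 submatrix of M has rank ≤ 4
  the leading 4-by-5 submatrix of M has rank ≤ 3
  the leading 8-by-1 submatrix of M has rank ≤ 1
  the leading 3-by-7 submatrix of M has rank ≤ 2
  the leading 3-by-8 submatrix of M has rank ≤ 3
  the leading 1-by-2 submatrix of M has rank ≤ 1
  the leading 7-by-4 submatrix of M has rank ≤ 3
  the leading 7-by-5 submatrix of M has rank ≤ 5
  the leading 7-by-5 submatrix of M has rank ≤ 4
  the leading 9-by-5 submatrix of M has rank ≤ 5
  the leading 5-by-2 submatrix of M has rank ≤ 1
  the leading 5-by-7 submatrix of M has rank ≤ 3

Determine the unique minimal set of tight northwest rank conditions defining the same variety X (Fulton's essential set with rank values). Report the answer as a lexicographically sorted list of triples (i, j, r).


Computing R[i][j] = min implied NW-rank bound (n=9, 28 conditions):

  R[1]: 1  1  1  1  1  1  1  1  1
  R[2]: 1  1  1  1  2  2  2  2  2
  R[3]: 1  1  1  1  2  2  2  3  3
  R[4]: 1  1  2  2  3  3  3  4  4
  R[5]: 1  1  2  2  3  3  3  4  5
  R[6]: 1  2  3  3  4  4  4  5  6
  R[7]: 1  2  3  3  4  5  5  6  7
  R[8]: 1  2  3  4  5  6  6  7  8
  R[9]: 1  2  3  4  5  6  7  8  9

the unique w with this rank table is (1, 5, 8, 3, 9, 2, 6, 4, 7).

Rothe diagram D(w) (14 cells), 6 SE-corners (essential conditions):

[(3, 4, 1), (3, 7, 2), (5, 2, 1), (5, 4, 2), (5, 7, 3), (7, 4, 3)]


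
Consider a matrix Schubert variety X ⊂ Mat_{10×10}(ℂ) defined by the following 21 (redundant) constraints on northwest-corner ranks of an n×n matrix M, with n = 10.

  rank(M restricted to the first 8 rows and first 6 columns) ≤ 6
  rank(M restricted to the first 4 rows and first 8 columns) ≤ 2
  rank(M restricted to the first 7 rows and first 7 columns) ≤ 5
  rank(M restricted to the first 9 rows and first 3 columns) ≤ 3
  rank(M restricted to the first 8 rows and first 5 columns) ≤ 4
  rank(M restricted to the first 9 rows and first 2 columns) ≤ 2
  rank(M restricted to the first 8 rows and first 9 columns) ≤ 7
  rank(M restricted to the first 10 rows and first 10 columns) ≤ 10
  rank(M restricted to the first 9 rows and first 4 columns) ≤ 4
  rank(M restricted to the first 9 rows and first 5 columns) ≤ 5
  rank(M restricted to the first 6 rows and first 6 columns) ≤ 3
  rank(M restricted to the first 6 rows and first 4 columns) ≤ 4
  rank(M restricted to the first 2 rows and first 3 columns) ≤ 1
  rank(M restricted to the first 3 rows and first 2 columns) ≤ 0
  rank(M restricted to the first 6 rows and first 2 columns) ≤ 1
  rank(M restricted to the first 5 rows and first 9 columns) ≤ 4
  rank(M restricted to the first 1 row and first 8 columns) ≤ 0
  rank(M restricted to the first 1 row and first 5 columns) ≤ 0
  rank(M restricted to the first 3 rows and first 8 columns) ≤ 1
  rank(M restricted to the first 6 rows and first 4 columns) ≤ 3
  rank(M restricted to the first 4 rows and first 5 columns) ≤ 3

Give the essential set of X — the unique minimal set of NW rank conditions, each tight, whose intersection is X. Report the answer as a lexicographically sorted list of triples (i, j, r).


Recovering R(i,j) via the rank-extension bound from the 21 conditions:

  i=1: 0  0  0  0  0  0  0  0  1  1
  i=2: 0  0  1  1  1  1  1  1  2  2
  i=3: 0  0  1  1  1  1  1  1  2  3
  i=4: 1  1  2  2  2  2  2  2  3  4
  i=5: 1  1  2  3  3  3  3  3  4  5
  i=6: 1  1  2  3  3  3  4  4  5  6
  i=7: 1  2  3  4  4  4  5  5  6  7
  i=8: 1  2  3  4  4  5  6  6  7  8
  i=9: 1  2  3  4  5  6  7  7  8  9
  i=10: 1  2  3  4  5  6  7  8  9  10

giving w = (9, 3, 10, 1, 4, 7, 2, 6, 5, 8) via Δ²R.

|D(w)|=22, |Ess(w)|=6:

[(1, 8, 0), (3, 2, 0), (3, 8, 1), (6, 2, 1), (6, 6, 3), (8, 5, 4)]


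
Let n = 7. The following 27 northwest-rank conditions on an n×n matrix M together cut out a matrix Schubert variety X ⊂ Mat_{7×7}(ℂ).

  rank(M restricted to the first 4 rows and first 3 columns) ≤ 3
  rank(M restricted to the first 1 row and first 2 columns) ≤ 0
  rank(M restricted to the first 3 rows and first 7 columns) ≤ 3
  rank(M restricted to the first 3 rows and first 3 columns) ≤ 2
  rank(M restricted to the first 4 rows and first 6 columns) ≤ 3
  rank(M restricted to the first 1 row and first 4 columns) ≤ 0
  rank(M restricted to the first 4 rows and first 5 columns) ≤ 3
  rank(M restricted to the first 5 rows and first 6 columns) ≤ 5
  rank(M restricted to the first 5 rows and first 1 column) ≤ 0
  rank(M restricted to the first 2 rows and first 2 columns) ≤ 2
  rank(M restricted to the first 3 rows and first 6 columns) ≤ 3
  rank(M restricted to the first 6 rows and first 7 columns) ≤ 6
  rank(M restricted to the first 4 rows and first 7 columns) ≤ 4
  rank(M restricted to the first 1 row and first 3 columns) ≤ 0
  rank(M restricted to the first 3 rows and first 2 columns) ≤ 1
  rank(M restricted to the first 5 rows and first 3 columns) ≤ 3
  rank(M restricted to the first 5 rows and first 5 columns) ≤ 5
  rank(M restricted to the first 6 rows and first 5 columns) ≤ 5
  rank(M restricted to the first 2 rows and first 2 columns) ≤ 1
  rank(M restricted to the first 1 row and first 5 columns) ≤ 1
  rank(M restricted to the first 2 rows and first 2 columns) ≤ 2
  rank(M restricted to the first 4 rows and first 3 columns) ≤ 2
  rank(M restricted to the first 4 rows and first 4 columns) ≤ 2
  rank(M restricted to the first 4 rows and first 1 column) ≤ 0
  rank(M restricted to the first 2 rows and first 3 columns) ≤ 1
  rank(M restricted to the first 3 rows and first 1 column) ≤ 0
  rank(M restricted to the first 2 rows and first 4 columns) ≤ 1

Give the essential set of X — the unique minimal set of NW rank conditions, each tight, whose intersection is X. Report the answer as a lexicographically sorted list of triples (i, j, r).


Computing R[i][j] = min implied NW-rank bound (n=7, 27 conditions):

  R[1]: 0 0 0 0 1 1 1
  R[2]: 0 1 1 1 2 2 2
  R[3]: 0 1 2 2 3 3 3
  R[4]: 0 1 2 2 3 3 4
  R[5]: 0 1 2 3 4 4 5
  R[6]: 1 2 3 4 5 5 6
  R[7]: 1 2 3 4 5 6 7

hence w(1..7) = (5, 2, 3, 7, 4, 1, 6).

|D(w)|=10, |Ess(w)|=4:

[(1, 4, 0), (4, 4, 2), (4, 6, 3), (5, 1, 0)]


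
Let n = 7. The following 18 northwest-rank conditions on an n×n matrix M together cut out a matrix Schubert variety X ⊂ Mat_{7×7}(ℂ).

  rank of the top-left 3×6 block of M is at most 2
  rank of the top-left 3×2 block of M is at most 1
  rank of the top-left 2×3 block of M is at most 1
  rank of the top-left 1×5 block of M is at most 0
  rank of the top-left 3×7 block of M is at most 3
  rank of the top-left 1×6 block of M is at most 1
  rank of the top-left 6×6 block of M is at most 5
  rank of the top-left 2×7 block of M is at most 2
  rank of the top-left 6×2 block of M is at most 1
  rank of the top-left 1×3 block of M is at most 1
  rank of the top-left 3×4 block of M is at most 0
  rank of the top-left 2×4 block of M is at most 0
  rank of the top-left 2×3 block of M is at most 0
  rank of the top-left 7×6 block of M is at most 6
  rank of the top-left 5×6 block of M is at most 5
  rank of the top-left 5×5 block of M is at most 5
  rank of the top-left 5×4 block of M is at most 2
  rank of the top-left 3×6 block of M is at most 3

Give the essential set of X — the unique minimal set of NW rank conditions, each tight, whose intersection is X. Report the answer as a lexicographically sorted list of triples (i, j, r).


Recovering R(i,j) via the rank-extension bound from the 18 conditions:

  R[1]: 0, 0, 0, 0, 0, 1, 1
  R[2]: 0, 0, 0, 0, 1, 2, 2
  R[3]: 0, 0, 0, 0, 1, 2, 3
  R[4]: 1, 1, 1, 1, 2, 3, 4
  R[5]: 1, 1, 2, 2, 3, 4, 5
  R[6]: 1, 1, 2, 3, 4, 5, 6
  R[7]: 1, 2, 3, 4, 5, 6, 7

giving w = (6, 5, 7, 1, 3, 4, 2) via Δ²R.

ℓ(w)=15; the 3 essential cells (i,j,r):

[(1, 5, 0), (3, 4, 0), (6, 2, 1)]


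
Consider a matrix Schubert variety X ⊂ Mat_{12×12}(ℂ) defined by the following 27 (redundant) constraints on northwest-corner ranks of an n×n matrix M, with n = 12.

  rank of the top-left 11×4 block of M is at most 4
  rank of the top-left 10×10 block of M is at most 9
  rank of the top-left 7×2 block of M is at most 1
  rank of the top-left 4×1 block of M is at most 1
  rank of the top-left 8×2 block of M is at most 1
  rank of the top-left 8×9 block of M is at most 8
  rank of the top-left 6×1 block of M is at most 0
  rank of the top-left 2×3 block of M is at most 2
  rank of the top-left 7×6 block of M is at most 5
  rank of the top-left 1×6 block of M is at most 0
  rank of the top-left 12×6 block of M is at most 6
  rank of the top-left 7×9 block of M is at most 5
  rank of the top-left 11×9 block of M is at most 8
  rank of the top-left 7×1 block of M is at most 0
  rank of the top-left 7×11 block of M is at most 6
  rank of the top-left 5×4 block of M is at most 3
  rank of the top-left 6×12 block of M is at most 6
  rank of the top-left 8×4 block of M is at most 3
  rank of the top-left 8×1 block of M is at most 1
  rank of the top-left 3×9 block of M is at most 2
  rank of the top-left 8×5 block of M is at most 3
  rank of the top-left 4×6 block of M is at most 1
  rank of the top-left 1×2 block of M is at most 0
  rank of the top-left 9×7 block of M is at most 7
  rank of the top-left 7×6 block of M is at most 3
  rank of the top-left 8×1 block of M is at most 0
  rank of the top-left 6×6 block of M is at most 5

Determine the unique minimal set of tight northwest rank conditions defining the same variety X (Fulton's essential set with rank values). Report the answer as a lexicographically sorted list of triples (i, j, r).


Reconstructing r_w from the 27 given conditions:

  row 1: 0 0 0 0 0 0 1 1 1 1 1 1
  row 2: 0 1 1 1 1 1 2 2 2 2 2 2
  row 3: 0 1 1 1 1 1 2 2 2 3 3 3
  row 4: 0 1 1 1 1 1 2 3 3 4 4 4
  row 5: 0 1 2 2 2 2 3 4 4 5 5 5
  row 6: 0 1 2 3 3 3 4 5 5 6 6 6
  row 7: 0 1 2 3 3 3 4 5 5 6 6 7
  row 8: 0 1 2 3 3 4 5 6 6 7 7 8
  row 9: 1 2 3 4 4 5 6 7 7 8 8 9
  row 10: 1 2 3 4 5 6 7 8 8 9 9 10
  row 11: 1 2 3 4 5 6 7 8 8 9 10 11
  row 12: 1 2 3 4 5 6 7 8 9 10 11 12

the unique w with this rank table is (7, 2, 10, 8, 3, 4, 12, 6, 1, 5, 11, 9).

ℓ(w)=29; the 9 essential cells (i,j,r):

[(1, 6, 0), (3, 9, 2), (4, 6, 1), (7, 6, 3), (7, 9, 5), (7, 11, 6), (8, 1, 0), (8, 5, 3), (11, 9, 8)]


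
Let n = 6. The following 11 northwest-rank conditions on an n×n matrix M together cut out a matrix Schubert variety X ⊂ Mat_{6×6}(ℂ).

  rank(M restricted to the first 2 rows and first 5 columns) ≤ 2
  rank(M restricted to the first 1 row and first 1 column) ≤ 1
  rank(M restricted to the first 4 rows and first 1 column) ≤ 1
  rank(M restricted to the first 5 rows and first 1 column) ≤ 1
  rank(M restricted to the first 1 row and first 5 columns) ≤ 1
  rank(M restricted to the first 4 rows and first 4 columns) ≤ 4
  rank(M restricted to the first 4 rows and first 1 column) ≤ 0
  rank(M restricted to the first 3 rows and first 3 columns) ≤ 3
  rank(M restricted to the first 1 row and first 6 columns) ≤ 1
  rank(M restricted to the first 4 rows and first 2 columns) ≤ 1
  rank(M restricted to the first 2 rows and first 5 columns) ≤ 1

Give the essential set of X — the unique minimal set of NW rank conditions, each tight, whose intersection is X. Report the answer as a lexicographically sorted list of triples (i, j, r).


Rank table r_w(6×6) implied by the 11 constraints:

  i=1: 0  1  1  1  1  1
  i=2: 0  1  1  1  1  2
  i=3: 0  1  2  2  2  3
  i=4: 0  1  2  3  3  4
  i=5: 1  2  3  4  4  5
  i=6: 1  2  3  4  5  6

hence w(1..6) = (2, 6, 3, 4, 1, 5).

D(w) has 7 cells with 2 SE-corners; essential set:

[(2, 5, 1), (4, 1, 0)]


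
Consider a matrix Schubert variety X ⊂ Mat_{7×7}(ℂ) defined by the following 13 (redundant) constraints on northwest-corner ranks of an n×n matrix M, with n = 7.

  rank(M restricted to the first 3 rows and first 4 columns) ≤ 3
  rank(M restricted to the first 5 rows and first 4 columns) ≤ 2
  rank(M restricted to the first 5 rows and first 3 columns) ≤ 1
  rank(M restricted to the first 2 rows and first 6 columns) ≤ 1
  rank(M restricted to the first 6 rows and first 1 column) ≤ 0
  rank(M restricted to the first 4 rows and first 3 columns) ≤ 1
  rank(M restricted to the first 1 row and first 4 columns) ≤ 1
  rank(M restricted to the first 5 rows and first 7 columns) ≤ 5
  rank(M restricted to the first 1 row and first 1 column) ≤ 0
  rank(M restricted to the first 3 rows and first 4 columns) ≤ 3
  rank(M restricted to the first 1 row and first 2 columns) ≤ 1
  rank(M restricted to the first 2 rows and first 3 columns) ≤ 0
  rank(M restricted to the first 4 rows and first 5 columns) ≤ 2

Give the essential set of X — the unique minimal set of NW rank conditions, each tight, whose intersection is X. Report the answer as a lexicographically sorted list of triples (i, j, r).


Recovering R(i,j) via the rank-extension bound from the 13 conditions:

  0, 0, 0, 1, 1, 1, 1
  0, 0, 0, 1, 1, 1, 2
  0, 1, 1, 2, 2, 2, 3
  0, 1, 1, 2, 2, 3, 4
  0, 1, 1, 2, 3, 4, 5
  0, 1, 2, 3, 4, 5, 6
  1, 2, 3, 4, 5, 6, 7

the unique w with this rank table is (4, 7, 2, 6, 5, 3, 1).

Fulton essential set (5 of the 15 Rothe cells):

[(2, 3, 0), (2, 6, 1), (4, 5, 2), (5, 3, 1), (6, 1, 0)]


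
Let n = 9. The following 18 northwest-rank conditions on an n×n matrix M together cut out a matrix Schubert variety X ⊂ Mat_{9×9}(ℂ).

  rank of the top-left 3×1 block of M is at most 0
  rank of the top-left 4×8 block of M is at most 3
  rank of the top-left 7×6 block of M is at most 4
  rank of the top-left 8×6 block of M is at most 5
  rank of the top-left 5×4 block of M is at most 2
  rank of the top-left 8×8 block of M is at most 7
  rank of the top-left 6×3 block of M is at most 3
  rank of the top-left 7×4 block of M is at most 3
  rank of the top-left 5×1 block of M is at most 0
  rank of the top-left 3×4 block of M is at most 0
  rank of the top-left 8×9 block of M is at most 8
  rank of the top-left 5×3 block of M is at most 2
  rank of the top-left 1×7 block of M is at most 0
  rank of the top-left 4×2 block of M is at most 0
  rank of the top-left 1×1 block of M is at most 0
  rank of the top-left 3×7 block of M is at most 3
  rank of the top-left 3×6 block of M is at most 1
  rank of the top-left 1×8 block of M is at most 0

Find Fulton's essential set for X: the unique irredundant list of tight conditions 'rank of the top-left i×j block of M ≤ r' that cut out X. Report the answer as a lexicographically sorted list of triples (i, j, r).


Recovering R(i,j) via the rank-extension bound from the 18 conditions:

  R[1]: 0 0 0 0 0 0 0 0 1
  R[2]: 0 0 0 0 1 1 1 1 2
  R[3]: 0 0 0 0 1 1 2 2 3
  R[4]: 0 0 1 1 2 2 3 3 4
  R[5]: 0 1 2 2 3 3 4 4 5
  R[6]: 1 2 3 3 4 4 5 5 6
  R[7]: 1 2 3 3 4 4 5 6 7
  R[8]: 1 2 3 4 5 5 6 7 8
  R[9]: 1 2 3 4 5 6 7 8 9

giving w = (9, 5, 7, 3, 2, 1, 8, 4, 6) via Δ²R.

Rothe diagram D(w) (22 cells), 7 SE-corners (essential conditions):

[(1, 8, 0), (3, 4, 0), (3, 6, 1), (4, 2, 0), (5, 1, 0), (7, 4, 3), (7, 6, 4)]


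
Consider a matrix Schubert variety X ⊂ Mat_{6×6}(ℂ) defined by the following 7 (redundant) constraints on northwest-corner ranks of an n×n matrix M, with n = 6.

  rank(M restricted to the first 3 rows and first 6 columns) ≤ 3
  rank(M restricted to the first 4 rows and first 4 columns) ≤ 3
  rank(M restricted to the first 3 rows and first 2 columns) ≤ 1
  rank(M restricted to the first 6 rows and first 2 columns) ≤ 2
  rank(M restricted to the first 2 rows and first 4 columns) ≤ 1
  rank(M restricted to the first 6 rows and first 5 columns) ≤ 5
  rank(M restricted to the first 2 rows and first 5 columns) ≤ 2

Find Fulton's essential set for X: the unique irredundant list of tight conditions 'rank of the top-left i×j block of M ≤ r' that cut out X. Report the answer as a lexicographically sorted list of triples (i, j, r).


The tightest implied rank at each (i,j), from the 7 conditions:

  R[1]: 1  1  1  1  1  1
  R[2]: 1  1  1  1  2  2
  R[3]: 1  1  2  2  3  3
  R[4]: 1  2  3  3  4  4
  R[5]: 1  2  3  4  5  5
  R[6]: 1  2  3  4  5  6

second differences of R give the permutation w = (1, 5, 3, 2, 4, 6).

ℓ(w)=4; the 2 essential cells (i,j,r):

[(2, 4, 1), (3, 2, 1)]


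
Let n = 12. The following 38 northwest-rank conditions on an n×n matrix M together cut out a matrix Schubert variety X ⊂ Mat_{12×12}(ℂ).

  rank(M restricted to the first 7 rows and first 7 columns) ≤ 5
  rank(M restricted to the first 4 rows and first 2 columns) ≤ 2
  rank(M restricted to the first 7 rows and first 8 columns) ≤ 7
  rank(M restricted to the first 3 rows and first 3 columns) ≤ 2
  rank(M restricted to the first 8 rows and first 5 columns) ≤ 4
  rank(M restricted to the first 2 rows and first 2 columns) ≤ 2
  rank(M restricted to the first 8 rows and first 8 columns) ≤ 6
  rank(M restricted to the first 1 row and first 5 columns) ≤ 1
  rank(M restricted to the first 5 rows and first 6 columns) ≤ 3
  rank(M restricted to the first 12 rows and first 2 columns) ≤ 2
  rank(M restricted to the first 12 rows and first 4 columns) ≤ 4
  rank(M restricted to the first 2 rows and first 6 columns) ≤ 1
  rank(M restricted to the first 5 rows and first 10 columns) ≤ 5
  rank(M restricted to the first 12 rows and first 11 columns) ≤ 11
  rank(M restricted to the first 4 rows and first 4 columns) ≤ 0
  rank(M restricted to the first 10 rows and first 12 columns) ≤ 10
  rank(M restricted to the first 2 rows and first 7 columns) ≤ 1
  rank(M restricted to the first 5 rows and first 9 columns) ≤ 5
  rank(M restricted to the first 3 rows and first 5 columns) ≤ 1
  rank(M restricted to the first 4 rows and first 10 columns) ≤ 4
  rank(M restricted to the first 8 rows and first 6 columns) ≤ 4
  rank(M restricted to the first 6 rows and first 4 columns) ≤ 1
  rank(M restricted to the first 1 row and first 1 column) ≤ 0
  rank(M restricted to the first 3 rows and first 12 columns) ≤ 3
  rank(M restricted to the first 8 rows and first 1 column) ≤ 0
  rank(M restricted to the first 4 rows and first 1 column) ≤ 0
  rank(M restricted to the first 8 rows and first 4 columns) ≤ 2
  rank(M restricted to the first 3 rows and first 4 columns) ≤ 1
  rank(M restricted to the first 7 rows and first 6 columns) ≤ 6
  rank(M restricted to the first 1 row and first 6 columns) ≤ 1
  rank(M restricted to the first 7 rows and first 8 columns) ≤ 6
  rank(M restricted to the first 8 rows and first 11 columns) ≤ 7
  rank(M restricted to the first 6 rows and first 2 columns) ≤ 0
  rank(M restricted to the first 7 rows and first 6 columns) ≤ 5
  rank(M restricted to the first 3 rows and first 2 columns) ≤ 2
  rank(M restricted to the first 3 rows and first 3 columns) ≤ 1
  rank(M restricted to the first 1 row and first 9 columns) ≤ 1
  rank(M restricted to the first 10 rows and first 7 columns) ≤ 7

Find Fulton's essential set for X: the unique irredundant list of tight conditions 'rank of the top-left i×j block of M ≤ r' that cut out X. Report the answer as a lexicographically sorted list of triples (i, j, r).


Rank table r_w(12×12) implied by the 38 constraints:

  row 1: 0 0 0 0 1 1 1 1 1 1 1 1
  row 2: 0 0 0 0 1 1 1 2 2 2 2 2
  row 3: 0 0 0 0 1 2 2 3 3 3 3 3
  row 4: 0 0 0 0 1 2 3 4 4 4 4 4
  row 5: 0 0 1 1 2 3 4 5 5 5 5 5
  row 6: 0 0 1 1 2 3 4 5 6 6 6 6
  row 7: 0 1 2 2 3 4 5 6 7 7 7 7
  row 8: 0 1 2 2 3 4 5 6 7 7 7 8
  row 9: 1 2 3 3 4 5 6 7 8 8 8 9
  row 10: 1 2 3 4 5 6 7 8 9 9 9 10
  row 11: 1 2 3 4 5 6 7 8 9 10 10 11
  row 12: 1 2 3 4 5 6 7 8 9 10 11 12

second differences of R give the permutation w = (5, 8, 6, 7, 3, 9, 2, 12, 1, 4, 10, 11).

7 SE-corners of the 28-cell Rothe diagram give Ess(w):

[(2, 7, 1), (4, 4, 0), (6, 2, 0), (6, 4, 1), (8, 1, 0), (8, 4, 2), (8, 11, 7)]


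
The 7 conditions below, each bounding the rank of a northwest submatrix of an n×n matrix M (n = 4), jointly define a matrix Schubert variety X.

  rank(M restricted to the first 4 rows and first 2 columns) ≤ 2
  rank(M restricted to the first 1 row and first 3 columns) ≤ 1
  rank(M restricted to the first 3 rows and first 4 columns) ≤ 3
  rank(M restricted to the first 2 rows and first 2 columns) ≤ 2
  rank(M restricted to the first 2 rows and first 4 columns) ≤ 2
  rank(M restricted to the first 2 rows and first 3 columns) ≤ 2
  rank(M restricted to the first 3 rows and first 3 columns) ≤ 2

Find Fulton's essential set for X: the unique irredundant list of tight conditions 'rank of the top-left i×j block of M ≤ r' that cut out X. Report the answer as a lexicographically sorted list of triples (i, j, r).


Recovering R(i,j) via the rank-extension bound from the 7 conditions:

  row 1: 1 1 1 1
  row 2: 1 2 2 2
  row 3: 1 2 2 3
  row 4: 1 2 3 4

second differences of R give the permutation w = (1, 2, 4, 3).

1 SE-corner of the 1-cell Rothe diagram gives Ess(w):

[(3, 3, 2)]


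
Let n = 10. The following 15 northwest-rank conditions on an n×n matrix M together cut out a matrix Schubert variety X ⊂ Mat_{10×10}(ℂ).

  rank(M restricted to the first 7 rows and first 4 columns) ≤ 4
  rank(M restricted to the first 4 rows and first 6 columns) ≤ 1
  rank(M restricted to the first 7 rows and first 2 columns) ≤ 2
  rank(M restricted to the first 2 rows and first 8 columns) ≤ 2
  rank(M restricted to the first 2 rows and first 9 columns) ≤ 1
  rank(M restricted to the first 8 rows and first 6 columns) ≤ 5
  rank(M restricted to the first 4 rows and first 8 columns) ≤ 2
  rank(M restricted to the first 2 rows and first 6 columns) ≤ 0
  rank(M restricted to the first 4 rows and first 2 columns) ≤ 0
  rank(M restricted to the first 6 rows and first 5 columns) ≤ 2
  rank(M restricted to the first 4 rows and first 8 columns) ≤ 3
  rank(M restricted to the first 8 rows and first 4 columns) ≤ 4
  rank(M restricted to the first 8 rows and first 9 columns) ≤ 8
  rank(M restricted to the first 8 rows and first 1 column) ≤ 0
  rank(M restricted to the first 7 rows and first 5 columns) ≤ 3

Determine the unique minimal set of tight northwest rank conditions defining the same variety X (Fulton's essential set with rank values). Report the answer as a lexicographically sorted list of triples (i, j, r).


Recovering R(i,j) via the rank-extension bound from the 15 conditions:

  R[1]: 0, 0, 0, 0, 0, 0, 1, 1, 1, 1
  R[2]: 0, 0, 0, 0, 0, 0, 1, 1, 1, 2
  R[3]: 0, 0, 1, 1, 1, 1, 2, 2, 2, 3
  R[4]: 0, 0, 1, 1, 1, 1, 2, 2, 3, 4
  R[5]: 0, 1, 2, 2, 2, 2, 3, 3, 4, 5
  R[6]: 0, 1, 2, 2, 2, 3, 4, 4, 5, 6
  R[7]: 0, 1, 2, 3, 3, 4, 5, 5, 6, 7
  R[8]: 0, 1, 2, 3, 4, 5, 6, 6, 7, 8
  R[9]: 1, 2, 3, 4, 5, 6, 7, 7, 8, 9
  R[10]: 1, 2, 3, 4, 5, 6, 7, 8, 9, 10

the unique w with this rank table is (7, 10, 3, 9, 2, 6, 4, 5, 1, 8).

ℓ(w)=28; the 7 essential cells (i,j,r):

[(2, 6, 0), (2, 9, 1), (4, 2, 0), (4, 6, 1), (4, 8, 2), (6, 5, 2), (8, 1, 0)]


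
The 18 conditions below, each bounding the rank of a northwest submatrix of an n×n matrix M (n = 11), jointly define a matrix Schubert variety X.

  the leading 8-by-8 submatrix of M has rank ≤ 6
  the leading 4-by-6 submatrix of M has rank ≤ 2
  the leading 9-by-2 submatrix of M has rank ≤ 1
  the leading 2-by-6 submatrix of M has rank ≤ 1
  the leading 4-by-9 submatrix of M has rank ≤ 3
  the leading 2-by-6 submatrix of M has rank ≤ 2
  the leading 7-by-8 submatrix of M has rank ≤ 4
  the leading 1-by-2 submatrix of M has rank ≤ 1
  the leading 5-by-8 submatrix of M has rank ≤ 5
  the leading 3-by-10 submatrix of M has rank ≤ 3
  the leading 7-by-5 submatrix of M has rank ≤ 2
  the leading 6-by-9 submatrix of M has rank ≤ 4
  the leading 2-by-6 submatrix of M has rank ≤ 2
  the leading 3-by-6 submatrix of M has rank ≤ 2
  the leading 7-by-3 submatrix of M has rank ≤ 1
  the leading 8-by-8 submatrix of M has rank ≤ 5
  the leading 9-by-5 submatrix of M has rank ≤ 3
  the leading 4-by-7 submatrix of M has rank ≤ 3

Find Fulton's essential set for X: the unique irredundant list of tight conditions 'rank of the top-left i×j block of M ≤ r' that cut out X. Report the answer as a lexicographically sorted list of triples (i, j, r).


Rank table r_w(11×11) implied by the 18 constraints:

  i=1: 1 | 1 | 1 | 1 | 1 | 1 | 1 | 1 | 1 | 1 | 1
  i=2: 1 | 1 | 1 | 1 | 1 | 1 | 2 | 2 | 2 | 2 | 2
  i=3: 1 | 1 | 1 | 2 | 2 | 2 | 3 | 3 | 3 | 3 | 3
  i=4: 1 | 1 | 1 | 2 | 2 | 2 | 3 | 3 | 3 | 4 | 4
  i=5: 1 | 1 | 1 | 2 | 2 | 3 | 4 | 4 | 4 | 5 | 5
  i=6: 1 | 1 | 1 | 2 | 2 | 3 | 4 | 4 | 4 | 5 | 6
  i=7: 1 | 1 | 1 | 2 | 2 | 3 | 4 | 4 | 5 | 6 | 7
  i=8: 1 | 1 | 2 | 3 | 3 | 4 | 5 | 5 | 6 | 7 | 8
  i=9: 1 | 1 | 2 | 3 | 3 | 4 | 5 | 6 | 7 | 8 | 9
  i=10: 1 | 2 | 3 | 4 | 4 | 5 | 6 | 7 | 8 | 9 | 10
  i=11: 1 | 2 | 3 | 4 | 5 | 6 | 7 | 8 | 9 | 10 | 11

reading off 1-entries of Δ²R: w = (1, 7, 4, 10, 6, 11, 9, 3, 8, 2, 5).

Rothe diagram D(w) (28 cells), 9 SE-corners (essential conditions):

[(2, 6, 1), (4, 6, 2), (4, 9, 3), (6, 9, 4), (7, 3, 1), (7, 5, 2), (7, 8, 4), (9, 2, 1), (9, 5, 3)]


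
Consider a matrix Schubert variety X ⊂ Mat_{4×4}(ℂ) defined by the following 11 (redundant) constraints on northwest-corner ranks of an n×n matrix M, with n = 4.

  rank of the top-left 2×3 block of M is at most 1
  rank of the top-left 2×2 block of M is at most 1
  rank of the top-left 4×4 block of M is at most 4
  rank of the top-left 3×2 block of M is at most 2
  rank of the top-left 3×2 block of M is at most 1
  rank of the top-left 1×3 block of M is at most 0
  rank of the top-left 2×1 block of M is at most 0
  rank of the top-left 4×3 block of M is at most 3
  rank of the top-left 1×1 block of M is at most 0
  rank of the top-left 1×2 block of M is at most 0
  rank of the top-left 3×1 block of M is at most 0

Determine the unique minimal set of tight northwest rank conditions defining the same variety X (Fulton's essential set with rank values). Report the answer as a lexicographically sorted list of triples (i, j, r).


Computing R[i][j] = min implied NW-rank bound (n=4, 11 conditions):

  i=1: 0  0  0  1
  i=2: 0  1  1  2
  i=3: 0  1  2  3
  i=4: 1  2  3  4

second differences of R give the permutation w = (4, 2, 3, 1).

|D(w)|=5, |Ess(w)|=2:

[(1, 3, 0), (3, 1, 0)]


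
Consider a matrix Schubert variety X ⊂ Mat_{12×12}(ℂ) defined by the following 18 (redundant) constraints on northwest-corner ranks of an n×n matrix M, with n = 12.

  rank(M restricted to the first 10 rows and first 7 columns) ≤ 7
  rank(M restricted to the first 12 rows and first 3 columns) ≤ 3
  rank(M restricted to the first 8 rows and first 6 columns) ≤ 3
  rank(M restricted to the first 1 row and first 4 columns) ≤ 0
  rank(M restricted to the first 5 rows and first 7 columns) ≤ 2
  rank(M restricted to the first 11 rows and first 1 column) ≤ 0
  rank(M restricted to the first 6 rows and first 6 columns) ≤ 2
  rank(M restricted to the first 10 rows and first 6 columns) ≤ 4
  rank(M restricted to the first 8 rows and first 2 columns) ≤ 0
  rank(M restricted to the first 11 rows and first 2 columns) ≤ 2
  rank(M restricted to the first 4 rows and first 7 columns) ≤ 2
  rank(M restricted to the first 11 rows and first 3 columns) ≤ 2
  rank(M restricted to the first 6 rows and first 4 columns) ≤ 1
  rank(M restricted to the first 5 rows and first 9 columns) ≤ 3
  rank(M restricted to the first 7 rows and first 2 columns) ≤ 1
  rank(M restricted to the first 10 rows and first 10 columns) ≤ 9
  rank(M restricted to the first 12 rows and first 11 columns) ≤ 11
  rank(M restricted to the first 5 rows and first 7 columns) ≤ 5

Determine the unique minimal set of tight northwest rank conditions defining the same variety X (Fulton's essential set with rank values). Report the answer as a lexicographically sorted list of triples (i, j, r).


The tightest implied rank at each (i,j), from the 18 conditions:

  row 1: 0 | 0 | 0 | 0 | 1 | 1 | 1 | 1 | 1 | 1 | 1 | 1
  row 2: 0 | 0 | 1 | 1 | 2 | 2 | 2 | 2 | 2 | 2 | 2 | 2
  row 3: 0 | 0 | 1 | 1 | 2 | 2 | 2 | 3 | 3 | 3 | 3 | 3
  row 4: 0 | 0 | 1 | 1 | 2 | 2 | 2 | 3 | 3 | 4 | 4 | 4
  row 5: 0 | 0 | 1 | 1 | 2 | 2 | 2 | 3 | 3 | 4 | 5 | 5
  row 6: 0 | 0 | 1 | 1 | 2 | 2 | 3 | 4 | 4 | 5 | 6 | 6
  row 7: 0 | 0 | 1 | 2 | 3 | 3 | 4 | 5 | 5 | 6 | 7 | 7
  row 8: 0 | 0 | 1 | 2 | 3 | 3 | 4 | 5 | 6 | 7 | 8 | 8
  row 9: 0 | 1 | 2 | 3 | 4 | 4 | 5 | 6 | 7 | 8 | 9 | 9
  row 10: 0 | 1 | 2 | 3 | 4 | 4 | 5 | 6 | 7 | 8 | 9 | 10
  row 11: 0 | 1 | 2 | 3 | 4 | 5 | 6 | 7 | 8 | 9 | 10 | 11
  row 12: 1 | 2 | 3 | 4 | 5 | 6 | 7 | 8 | 9 | 10 | 11 | 12

hence w(1..12) = (5, 3, 8, 10, 11, 7, 4, 9, 2, 12, 6, 1).

Fulton essential set (9 of the 36 Rothe cells):

[(1, 4, 0), (5, 7, 2), (5, 9, 3), (6, 4, 1), (6, 6, 2), (8, 2, 0), (8, 6, 3), (10, 6, 4), (11, 1, 0)]
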